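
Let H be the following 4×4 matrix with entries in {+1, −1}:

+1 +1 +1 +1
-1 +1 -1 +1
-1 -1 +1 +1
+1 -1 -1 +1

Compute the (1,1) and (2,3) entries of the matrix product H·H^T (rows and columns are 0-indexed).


Row 1 of H: [-1, 1, -1, 1].
Row 2 of H: [-1, -1, 1, 1].
Row 3 of H: [1, -1, -1, 1].
(H·H^T)[1][1] = Σ_j H[1][j]·H[1][j] = (-1)² + (1)² + (-1)² + (1)² = 1 + 1 + 1 + 1 = 4.
(H·H^T)[2][3] = Σ_j H[2][j]·H[3][j] = (-1)·(1) + (-1)·(-1) + (1)·(-1) + (1)·(1) = -1 + 1 + -1 + 1 = 0.
So rows 2 and 3 are orthogonal; the diagonal entry equals n = 4.

(1,1) entry = 4; (2,3) entry = 0.


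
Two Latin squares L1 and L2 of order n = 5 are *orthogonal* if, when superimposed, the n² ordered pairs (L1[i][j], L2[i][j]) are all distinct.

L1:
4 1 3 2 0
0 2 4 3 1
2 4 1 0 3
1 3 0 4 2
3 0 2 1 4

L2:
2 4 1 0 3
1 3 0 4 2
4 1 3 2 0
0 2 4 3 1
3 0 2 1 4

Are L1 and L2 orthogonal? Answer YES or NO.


Form the n² = 25 superimposed pairs (L1[i][j], L2[i][j]), row by row (rows and columns indexed from 0):
row 0: (4,2) (1,4) (3,1) (2,0) (0,3)
row 1: (0,1) (2,3) (4,0) (3,4) (1,2)
row 2: (2,4) (4,1) (1,3) (0,2) (3,0)
row 3: (1,0) (3,2) (0,4) (4,3) (2,1)
row 4: (3,3) (0,0) (2,2) (1,1) (4,4)
Orthogonality requires all 25 pairs distinct.
Check by first coordinate: for each symbol s of L1, list the L2 entries in the n cells where L1 = s; they must all differ.
  L1 = 0: L2 entries (in reading order) 3, 1, 2, 4, 0 — all 5 distinct ✓
  L1 = 1: L2 entries (in reading order) 4, 2, 3, 0, 1 — all 5 distinct ✓
  L1 = 2: L2 entries (in reading order) 0, 3, 4, 1, 2 — all 5 distinct ✓
  L1 = 3: L2 entries (in reading order) 1, 4, 0, 2, 3 — all 5 distinct ✓
  L1 = 4: L2 entries (in reading order) 2, 0, 1, 3, 4 — all 5 distinct ✓
Every symbol of L1 meets every symbol of L2 exactly once, so all 25 pairs are distinct (25 of 25).
Conclusion: YES.

YES


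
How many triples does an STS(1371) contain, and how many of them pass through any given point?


An STS(v) is a 2-(v, 3, 1) BIBD: block size k = 3, λ = 1.
Replication: r(k − 1) = λ(v − 1) ⇒ r·2 = 1371 − 1 = 1370 ⇒ r = 685.
Block count: b = v(v − 1)/6 = 1371·1370/6 = 1878270/6 = 313045.
(Check via bk = vr: 313045·3 = 939135 = 1371·685 = 939135 ✓.)

r = 685, b = 313045.


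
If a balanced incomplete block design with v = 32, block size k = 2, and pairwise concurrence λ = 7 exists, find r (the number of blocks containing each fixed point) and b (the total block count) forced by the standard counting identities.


Any 2-(v, k, λ) BIBD satisfies two necessary conditions:
  (i)  Each point sits in r blocks, and counting incidences through any fixed point gives r(k − 1) = λ(v − 1), so r = λ(v − 1)/(k − 1).
  (ii) Total incidences bk = vr, so b = vr/k.
Step 1: r = λ(v − 1)/(k − 1) = 7·(32 − 1)/(2 − 1) = 7·31/1 = 217/1 = 217.
Step 2: b = vr/k = 32·217/2 = 6944/2 = 3472.
Check integrality: r = 217 ∈ Z ✓, b = 3472 ∈ Z ✓.
(These identities are necessary conditions: they determine r and b for any design with these parameters, but do not by themselves prove that one exists.)

r = 217, b = 3472.


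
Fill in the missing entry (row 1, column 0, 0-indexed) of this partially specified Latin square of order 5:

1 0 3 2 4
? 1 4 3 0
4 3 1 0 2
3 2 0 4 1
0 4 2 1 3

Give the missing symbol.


Row 1 contains symbols [0, 1, 3, 4] — missing [2].
Column 0 contains symbols [0, 1, 3, 4] — missing [2].
The missing symbol must appear in both missing sets; intersection = [2].
Therefore the hidden value is 2.

Missing value = 2.


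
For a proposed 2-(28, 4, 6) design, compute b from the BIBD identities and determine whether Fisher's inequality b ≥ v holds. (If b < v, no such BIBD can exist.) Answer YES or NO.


b = λv(v − 1)/(k(k − 1)) = 6·28·27/(4·3) = 4536/12 = 378.
Compare with v = 28: b ≥ v, so Fisher's inequality holds.

YES


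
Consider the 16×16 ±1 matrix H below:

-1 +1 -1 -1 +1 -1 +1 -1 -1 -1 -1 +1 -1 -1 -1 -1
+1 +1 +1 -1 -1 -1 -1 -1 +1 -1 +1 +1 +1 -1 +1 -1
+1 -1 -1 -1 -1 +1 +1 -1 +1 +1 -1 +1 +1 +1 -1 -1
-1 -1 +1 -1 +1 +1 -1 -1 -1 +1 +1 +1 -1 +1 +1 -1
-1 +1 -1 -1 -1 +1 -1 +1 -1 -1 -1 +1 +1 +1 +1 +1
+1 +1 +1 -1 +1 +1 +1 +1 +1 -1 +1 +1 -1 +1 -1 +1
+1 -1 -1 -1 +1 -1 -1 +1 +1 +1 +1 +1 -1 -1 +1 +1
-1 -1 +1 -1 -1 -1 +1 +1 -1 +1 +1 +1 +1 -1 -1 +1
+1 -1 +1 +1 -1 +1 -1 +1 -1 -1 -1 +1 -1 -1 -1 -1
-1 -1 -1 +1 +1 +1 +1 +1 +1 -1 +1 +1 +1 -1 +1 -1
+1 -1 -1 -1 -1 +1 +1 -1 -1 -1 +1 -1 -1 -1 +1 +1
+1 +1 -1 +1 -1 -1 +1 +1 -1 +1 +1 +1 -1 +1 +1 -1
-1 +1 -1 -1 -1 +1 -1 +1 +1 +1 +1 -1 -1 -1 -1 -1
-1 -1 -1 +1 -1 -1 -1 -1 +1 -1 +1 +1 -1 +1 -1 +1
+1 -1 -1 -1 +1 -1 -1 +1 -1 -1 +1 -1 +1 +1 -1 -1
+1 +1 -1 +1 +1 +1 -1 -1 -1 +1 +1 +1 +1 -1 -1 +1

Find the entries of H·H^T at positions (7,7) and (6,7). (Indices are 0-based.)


Row 6 of H: [1, -1, -1, -1, 1, -1, -1, 1, 1, 1, 1, 1, -1, -1, 1, 1].
Row 7 of H: [-1, -1, 1, -1, -1, -1, 1, 1, -1, 1, 1, 1, 1, -1, -1, 1].
(H·H^T)[7][7] = Σ_j H[7][j]·H[7][j] = (-1)² + (-1)² + (1)² + (-1)² + (-1)² + (-1)² + (1)² + (1)² + (-1)² + (1)² + (1)² + (1)² + (1)² + (-1)² + (-1)² + (1)² = 1 + 1 + 1 + 1 + 1 + 1 + 1 + 1 + 1 + 1 + 1 + 1 + 1 + 1 + 1 + 1 = 16.
(H·H^T)[6][7] = Σ_j H[6][j]·H[7][j] = (1)·(-1) + (-1)·(-1) + (-1)·(1) + (-1)·(-1) + (1)·(-1) + (-1)·(-1) + (-1)·(1) + (1)·(1) + (1)·(-1) + (1)·(1) + (1)·(1) + (1)·(1) + (-1)·(1) + (-1)·(-1) + (1)·(-1) + (1)·(1) = -1 + 1 + -1 + 1 + -1 + 1 + -1 + 1 + -1 + 1 + 1 + 1 + -1 + 1 + -1 + 1 = 2.
Rows 6 and 7 are not orthogonal (dot product = 2 ≠ 0), so H is not a Hadamard matrix.

(7,7) entry = 16; (6,7) entry = 2.


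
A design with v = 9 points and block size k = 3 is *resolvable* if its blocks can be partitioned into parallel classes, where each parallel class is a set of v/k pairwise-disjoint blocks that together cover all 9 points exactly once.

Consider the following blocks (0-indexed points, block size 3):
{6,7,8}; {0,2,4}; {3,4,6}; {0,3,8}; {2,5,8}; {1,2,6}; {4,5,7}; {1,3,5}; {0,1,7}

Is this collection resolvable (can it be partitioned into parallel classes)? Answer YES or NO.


v = 9, block size k = 3, number of blocks = 9.
For resolvability, blocks must partition into parallel classes of size v/k = 3.
Total blocks must therefore be a multiple of 3: 9 = 3·3 + 0 ⇒ divisible ✓.
Greedy packing gives 3 candidate class(es). Each should be a full parallel class (size 3, covers all 9 points).
  Class 1 (3 blocks): {6,7,8}; {0,2,4}; {1,3,5}. Points covered: [0, 1, 2, 3, 4, 5, 6, 7, 8].
  Class 2 (3 blocks): {3,4,6}; {2,5,8}; {0,1,7}. Points covered: [0, 1, 2, 3, 4, 5, 6, 7, 8].
  Class 3 (3 blocks): {0,3,8}; {1,2,6}; {4,5,7}. Points covered: [0, 1, 2, 3, 4, 5, 6, 7, 8].
All classes full (size 3)? YES. All classes cover every point? YES.
Resolvable? YES.

YES


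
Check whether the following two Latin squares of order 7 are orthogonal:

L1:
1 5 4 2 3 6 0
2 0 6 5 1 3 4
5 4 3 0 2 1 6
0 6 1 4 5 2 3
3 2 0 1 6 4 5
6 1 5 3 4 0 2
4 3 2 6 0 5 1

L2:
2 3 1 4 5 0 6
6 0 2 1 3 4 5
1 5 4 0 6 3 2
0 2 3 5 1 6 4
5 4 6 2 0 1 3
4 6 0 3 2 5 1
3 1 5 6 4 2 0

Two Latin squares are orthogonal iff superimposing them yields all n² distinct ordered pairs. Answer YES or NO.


Form the n² = 49 superimposed pairs (L1[i][j], L2[i][j]), row by row (rows and columns indexed from 0):
row 0: (1,2) (5,3) (4,1) (2,4) (3,5) (6,0) (0,6)
row 1: (2,6) (0,0) (6,2) (5,1) (1,3) (3,4) (4,5)
row 2: (5,1) (4,5) (3,4) (0,0) (2,6) (1,3) (6,2)
row 3: (0,0) (6,2) (1,3) (4,5) (5,1) (2,6) (3,4)
row 4: (3,5) (2,4) (0,6) (1,2) (6,0) (4,1) (5,3)
row 5: (6,4) (1,6) (5,0) (3,3) (4,2) (0,5) (2,1)
row 6: (4,3) (3,1) (2,5) (6,6) (0,4) (5,2) (1,0)
Orthogonality requires all 49 pairs distinct.
But the pair (5,1) repeats: cell (1,3) has L1 = 5, L2 = 1, and cell (2,0) has L1 = 5, L2 = 1.
A repeated pair means some other pair never occurs (only 28 distinct pairs out of 49), so the squares are not orthogonal.
Conclusion: NO.

NO


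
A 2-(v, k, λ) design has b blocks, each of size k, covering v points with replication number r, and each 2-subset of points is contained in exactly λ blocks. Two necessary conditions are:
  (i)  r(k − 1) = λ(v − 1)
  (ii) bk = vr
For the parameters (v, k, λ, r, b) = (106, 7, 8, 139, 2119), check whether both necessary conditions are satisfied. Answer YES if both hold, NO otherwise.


Condition (i): r(k − 1) = 139·6 = 834; λ(v − 1) = 8·105 = 840. Match? NO.
Condition (ii): bk = 2119·7 = 14833; vr = 106·139 = 14734. Match? NO.
Both conditions hold? NO.

NO


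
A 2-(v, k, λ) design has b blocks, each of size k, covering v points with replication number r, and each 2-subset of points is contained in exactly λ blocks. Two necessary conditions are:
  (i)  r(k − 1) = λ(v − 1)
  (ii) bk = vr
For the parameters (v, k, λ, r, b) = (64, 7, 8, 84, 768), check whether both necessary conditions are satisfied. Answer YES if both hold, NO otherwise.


Condition (i): r(k − 1) = 84·6 = 504; λ(v − 1) = 8·63 = 504. Match? YES.
Condition (ii): bk = 768·7 = 5376; vr = 64·84 = 5376. Match? YES.
Both conditions hold? YES.

YES


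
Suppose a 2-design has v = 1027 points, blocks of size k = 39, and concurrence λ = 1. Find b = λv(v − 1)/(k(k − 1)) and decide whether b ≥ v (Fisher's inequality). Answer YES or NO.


b = λv(v − 1)/(k(k − 1)) = 1·1027·1026/(39·38) = 1053702/1482 = 711.
Compare with v = 1027: b < v, so Fisher's inequality fails.

NO


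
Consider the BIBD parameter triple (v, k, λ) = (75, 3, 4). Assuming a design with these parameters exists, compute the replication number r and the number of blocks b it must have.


Any 2-(v, k, λ) BIBD satisfies two necessary conditions:
  (i)  Each point sits in r blocks, and counting incidences through any fixed point gives r(k − 1) = λ(v − 1), so r = λ(v − 1)/(k − 1).
  (ii) Total incidences bk = vr, so b = vr/k.
Step 1: r = λ(v − 1)/(k − 1) = 4·(75 − 1)/(3 − 1) = 4·74/2 = 296/2 = 148.
Step 2: b = vr/k = 75·148/3 = 11100/3 = 3700.
Check integrality: r = 148 ∈ Z ✓, b = 3700 ∈ Z ✓.
(These identities are necessary conditions: they determine r and b for any design with these parameters, but do not by themselves prove that one exists.)

r = 148, b = 3700.


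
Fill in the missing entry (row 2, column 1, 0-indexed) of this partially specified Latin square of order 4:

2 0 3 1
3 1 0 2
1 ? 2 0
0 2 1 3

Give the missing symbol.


Row 2 contains symbols [0, 1, 2] — missing [3].
Column 1 contains symbols [0, 1, 2] — missing [3].
The missing symbol must appear in both missing sets; intersection = [3].
Therefore the hidden value is 3.

Missing value = 3.


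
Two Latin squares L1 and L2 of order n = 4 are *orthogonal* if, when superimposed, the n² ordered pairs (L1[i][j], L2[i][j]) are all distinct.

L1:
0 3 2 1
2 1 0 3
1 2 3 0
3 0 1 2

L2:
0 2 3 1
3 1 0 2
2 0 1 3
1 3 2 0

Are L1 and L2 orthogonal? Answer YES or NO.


Form the n² = 16 superimposed pairs (L1[i][j], L2[i][j]), row by row (rows and columns indexed from 0):
row 0: (0,0) (3,2) (2,3) (1,1)
row 1: (2,3) (1,1) (0,0) (3,2)
row 2: (1,2) (2,0) (3,1) (0,3)
row 3: (3,1) (0,3) (1,2) (2,0)
Orthogonality requires all 16 pairs distinct.
But the pair (2,3) repeats: cell (0,2) has L1 = 2, L2 = 3, and cell (1,0) has L1 = 2, L2 = 3.
A repeated pair means some other pair never occurs (only 8 distinct pairs out of 16), so the squares are not orthogonal.
Conclusion: NO.

NO


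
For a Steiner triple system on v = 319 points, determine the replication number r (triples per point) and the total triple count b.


An STS(v) is a 2-(v, 3, 1) BIBD: block size k = 3, λ = 1.
Replication: r(k − 1) = λ(v − 1) ⇒ r·2 = 319 − 1 = 318 ⇒ r = 159.
Block count: b = v(v − 1)/6 = 319·318/6 = 101442/6 = 16907.

r = 159, b = 16907.


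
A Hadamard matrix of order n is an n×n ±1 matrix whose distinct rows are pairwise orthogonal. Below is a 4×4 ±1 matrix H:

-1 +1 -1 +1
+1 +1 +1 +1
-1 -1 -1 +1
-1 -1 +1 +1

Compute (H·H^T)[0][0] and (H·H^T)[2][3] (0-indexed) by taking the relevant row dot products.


Row 0 of H: [-1, 1, -1, 1].
Row 2 of H: [-1, -1, -1, 1].
Row 3 of H: [-1, -1, 1, 1].
(H·H^T)[0][0] = Σ_j H[0][j]·H[0][j] = (-1)² + (1)² + (-1)² + (1)² = 1 + 1 + 1 + 1 = 4.
(H·H^T)[2][3] = Σ_j H[2][j]·H[3][j] = (-1)·(-1) + (-1)·(-1) + (-1)·(1) + (1)·(1) = 1 + 1 + -1 + 1 = 2.
Rows 2 and 3 are not orthogonal (dot product = 2 ≠ 0), so H is not a Hadamard matrix.

(0,0) entry = 4; (2,3) entry = 2.


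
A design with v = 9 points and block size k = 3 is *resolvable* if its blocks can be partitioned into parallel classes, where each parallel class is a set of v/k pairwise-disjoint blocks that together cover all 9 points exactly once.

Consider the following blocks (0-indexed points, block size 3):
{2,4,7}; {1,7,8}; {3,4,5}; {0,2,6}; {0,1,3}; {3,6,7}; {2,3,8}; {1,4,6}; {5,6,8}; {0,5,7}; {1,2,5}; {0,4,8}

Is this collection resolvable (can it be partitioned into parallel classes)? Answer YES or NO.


v = 9, block size k = 3, number of blocks = 12.
For resolvability, blocks must partition into parallel classes of size v/k = 3.
Total blocks must therefore be a multiple of 3: 12 = 3·4 + 0 ⇒ divisible ✓.
Greedy packing gives 4 candidate class(es). Each should be a full parallel class (size 3, covers all 9 points).
  Class 1 (3 blocks): {2,4,7}; {0,1,3}; {5,6,8}. Points covered: [0, 1, 2, 3, 4, 5, 6, 7, 8].
  Class 2 (3 blocks): {1,7,8}; {3,4,5}; {0,2,6}. Points covered: [0, 1, 2, 3, 4, 5, 6, 7, 8].
  Class 3 (3 blocks): {3,6,7}; {1,2,5}; {0,4,8}. Points covered: [0, 1, 2, 3, 4, 5, 6, 7, 8].
  Class 4 (3 blocks): {2,3,8}; {1,4,6}; {0,5,7}. Points covered: [0, 1, 2, 3, 4, 5, 6, 7, 8].
All classes full (size 3)? YES. All classes cover every point? YES.
Resolvable? YES.

YES


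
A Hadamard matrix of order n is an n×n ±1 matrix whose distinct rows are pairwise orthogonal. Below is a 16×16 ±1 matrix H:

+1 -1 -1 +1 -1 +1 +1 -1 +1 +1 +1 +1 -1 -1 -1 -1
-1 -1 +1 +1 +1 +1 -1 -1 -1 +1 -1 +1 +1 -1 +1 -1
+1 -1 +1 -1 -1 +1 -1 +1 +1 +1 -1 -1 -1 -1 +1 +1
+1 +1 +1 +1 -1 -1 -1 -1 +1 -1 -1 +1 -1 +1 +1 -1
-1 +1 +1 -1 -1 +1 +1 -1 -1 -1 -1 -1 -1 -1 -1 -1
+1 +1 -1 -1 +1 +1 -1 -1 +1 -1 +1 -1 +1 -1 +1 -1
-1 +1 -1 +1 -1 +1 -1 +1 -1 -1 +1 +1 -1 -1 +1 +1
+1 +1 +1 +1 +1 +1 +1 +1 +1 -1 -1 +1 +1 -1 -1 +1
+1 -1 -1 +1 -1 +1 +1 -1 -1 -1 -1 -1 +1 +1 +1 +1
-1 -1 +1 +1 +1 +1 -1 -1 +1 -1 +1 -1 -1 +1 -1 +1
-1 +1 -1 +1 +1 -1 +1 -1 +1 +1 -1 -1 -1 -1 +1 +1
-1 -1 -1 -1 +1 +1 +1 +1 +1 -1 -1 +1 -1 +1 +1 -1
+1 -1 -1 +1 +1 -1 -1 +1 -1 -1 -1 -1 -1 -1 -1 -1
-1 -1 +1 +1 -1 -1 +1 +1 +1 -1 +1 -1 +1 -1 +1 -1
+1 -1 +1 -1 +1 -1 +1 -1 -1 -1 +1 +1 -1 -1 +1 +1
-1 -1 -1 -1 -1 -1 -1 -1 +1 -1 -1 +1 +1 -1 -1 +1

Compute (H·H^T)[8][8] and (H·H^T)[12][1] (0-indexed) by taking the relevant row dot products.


Row 1 of H: [-1, -1, 1, 1, 1, 1, -1, -1, -1, 1, -1, 1, 1, -1, 1, -1].
Row 8 of H: [1, -1, -1, 1, -1, 1, 1, -1, -1, -1, -1, -1, 1, 1, 1, 1].
Row 12 of H: [1, -1, -1, 1, 1, -1, -1, 1, -1, -1, -1, -1, -1, -1, -1, -1].
(H·H^T)[8][8] = Σ_j H[8][j]·H[8][j] = (1)² + (-1)² + (-1)² + (1)² + (-1)² + (1)² + (1)² + (-1)² + (-1)² + (-1)² + (-1)² + (-1)² + (1)² + (1)² + (1)² + (1)² = 1 + 1 + 1 + 1 + 1 + 1 + 1 + 1 + 1 + 1 + 1 + 1 + 1 + 1 + 1 + 1 = 16.
(H·H^T)[12][1] = Σ_j H[12][j]·H[1][j] = (1)·(-1) + (-1)·(-1) + (-1)·(1) + (1)·(1) + (1)·(1) + (-1)·(1) + (-1)·(-1) + (1)·(-1) + (-1)·(-1) + (-1)·(1) + (-1)·(-1) + (-1)·(1) + (-1)·(1) + (-1)·(-1) + (-1)·(1) + (-1)·(-1) = -1 + 1 + -1 + 1 + 1 + -1 + 1 + -1 + 1 + -1 + 1 + -1 + -1 + 1 + -1 + 1 = 0.
So rows 12 and 1 are orthogonal; the diagonal entry equals n = 16.

(8,8) entry = 16; (12,1) entry = 0.


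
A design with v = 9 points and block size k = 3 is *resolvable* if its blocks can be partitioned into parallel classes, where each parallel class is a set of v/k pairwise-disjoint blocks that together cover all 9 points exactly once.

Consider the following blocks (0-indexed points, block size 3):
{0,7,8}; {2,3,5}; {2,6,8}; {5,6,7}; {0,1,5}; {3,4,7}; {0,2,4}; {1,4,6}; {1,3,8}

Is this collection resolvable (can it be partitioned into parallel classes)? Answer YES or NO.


v = 9, block size k = 3, number of blocks = 9.
For resolvability, blocks must partition into parallel classes of size v/k = 3.
Total blocks must therefore be a multiple of 3: 9 = 3·3 + 0 ⇒ divisible ✓.
Greedy packing gives 3 candidate class(es). Each should be a full parallel class (size 3, covers all 9 points).
  Class 1 (3 blocks): {0,7,8}; {2,3,5}; {1,4,6}. Points covered: [0, 1, 2, 3, 4, 5, 6, 7, 8].
  Class 2 (3 blocks): {2,6,8}; {0,1,5}; {3,4,7}. Points covered: [0, 1, 2, 3, 4, 5, 6, 7, 8].
  Class 3 (3 blocks): {5,6,7}; {0,2,4}; {1,3,8}. Points covered: [0, 1, 2, 3, 4, 5, 6, 7, 8].
All classes full (size 3)? YES. All classes cover every point? YES.
Resolvable? YES.

YES


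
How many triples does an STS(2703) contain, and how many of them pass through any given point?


An STS(v) is a 2-(v, 3, 1) BIBD: block size k = 3, λ = 1.
Replication: r(k − 1) = λ(v − 1) ⇒ r·2 = 2703 − 1 = 2702 ⇒ r = 1351.
Block count: b = v(v − 1)/6 = 2703·2702/6 = 7303506/6 = 1217251.

r = 1351, b = 1217251.


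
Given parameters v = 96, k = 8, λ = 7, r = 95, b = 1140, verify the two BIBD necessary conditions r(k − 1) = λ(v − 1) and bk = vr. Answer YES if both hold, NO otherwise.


Condition (i): r(k − 1) = 95·7 = 665; λ(v − 1) = 7·95 = 665. Match? YES.
Condition (ii): bk = 1140·8 = 9120; vr = 96·95 = 9120. Match? YES.
Both conditions hold? YES.

YES


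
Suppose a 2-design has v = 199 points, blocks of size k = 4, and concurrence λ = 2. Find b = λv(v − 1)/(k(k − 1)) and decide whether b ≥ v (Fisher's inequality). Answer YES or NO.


b = λv(v − 1)/(k(k − 1)) = 2·199·198/(4·3) = 78804/12 = 6567.
Compare with v = 199: b ≥ v, so Fisher's inequality holds.

YES


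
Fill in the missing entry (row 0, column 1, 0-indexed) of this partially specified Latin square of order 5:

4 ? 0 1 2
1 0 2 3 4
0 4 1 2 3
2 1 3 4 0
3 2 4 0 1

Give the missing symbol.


Row 0 contains symbols [0, 1, 2, 4] — missing [3].
Column 1 contains symbols [0, 1, 2, 4] — missing [3].
The missing symbol must appear in both missing sets; intersection = [3].
Therefore the hidden value is 3.

Missing value = 3.


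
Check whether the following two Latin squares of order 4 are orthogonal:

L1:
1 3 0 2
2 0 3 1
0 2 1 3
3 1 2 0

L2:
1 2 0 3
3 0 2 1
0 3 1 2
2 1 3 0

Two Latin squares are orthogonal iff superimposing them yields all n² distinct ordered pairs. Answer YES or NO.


Form the n² = 16 superimposed pairs (L1[i][j], L2[i][j]), row by row (rows and columns indexed from 0):
row 0: (1,1) (3,2) (0,0) (2,3)
row 1: (2,3) (0,0) (3,2) (1,1)
row 2: (0,0) (2,3) (1,1) (3,2)
row 3: (3,2) (1,1) (2,3) (0,0)
Orthogonality requires all 16 pairs distinct.
But the pair (2,3) repeats: cell (0,3) has L1 = 2, L2 = 3, and cell (1,0) has L1 = 2, L2 = 3.
A repeated pair means some other pair never occurs (only 4 distinct pairs out of 16), so the squares are not orthogonal.
Conclusion: NO.

NO


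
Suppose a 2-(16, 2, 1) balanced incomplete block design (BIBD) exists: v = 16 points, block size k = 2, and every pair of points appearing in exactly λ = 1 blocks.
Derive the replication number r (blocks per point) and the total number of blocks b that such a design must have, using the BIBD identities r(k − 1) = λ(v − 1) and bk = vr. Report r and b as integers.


Any 2-(v, k, λ) BIBD satisfies two necessary conditions:
  (i)  Each point sits in r blocks, and counting incidences through any fixed point gives r(k − 1) = λ(v − 1), so r = λ(v − 1)/(k − 1).
  (ii) Total incidences bk = vr, so b = vr/k.
Step 1: r = λ(v − 1)/(k − 1) = 1·(16 − 1)/(2 − 1) = 1·15/1 = 15/1 = 15.
Step 2: b = vr/k = 16·15/2 = 240/2 = 120.
Check integrality: r = 15 ∈ Z ✓, b = 120 ∈ Z ✓.
(These identities are necessary conditions: they determine r and b for any design with these parameters, but do not by themselves prove that one exists.)

r = 15, b = 120.


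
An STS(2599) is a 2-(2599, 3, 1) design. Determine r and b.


An STS(v) is a 2-(v, 3, 1) BIBD: block size k = 3, λ = 1.
Replication: r(k − 1) = λ(v − 1) ⇒ r·2 = 2599 − 1 = 2598 ⇒ r = 1299.
Block count: bk = vr ⇒ b·3 = 2599·1299 = 3376101 ⇒ b = 1125367.
(Check via b = v(v − 1)/6 = 2599·2598/6 = 6752202/6 = 1125367.)

r = 1299, b = 1125367.


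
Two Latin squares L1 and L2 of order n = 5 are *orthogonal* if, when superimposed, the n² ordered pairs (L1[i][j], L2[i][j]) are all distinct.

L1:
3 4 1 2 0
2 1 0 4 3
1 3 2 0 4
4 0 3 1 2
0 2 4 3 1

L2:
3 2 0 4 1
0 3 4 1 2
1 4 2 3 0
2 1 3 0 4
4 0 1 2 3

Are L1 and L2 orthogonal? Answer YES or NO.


Form the n² = 25 superimposed pairs (L1[i][j], L2[i][j]), row by row (rows and columns indexed from 0):
row 0: (3,3) (4,2) (1,0) (2,4) (0,1)
row 1: (2,0) (1,3) (0,4) (4,1) (3,2)
row 2: (1,1) (3,4) (2,2) (0,3) (4,0)
row 3: (4,2) (0,1) (3,3) (1,0) (2,4)
row 4: (0,4) (2,0) (4,1) (3,2) (1,3)
Orthogonality requires all 25 pairs distinct.
But the pair (4,2) repeats: cell (0,1) has L1 = 4, L2 = 2, and cell (3,0) has L1 = 4, L2 = 2.
A repeated pair means some other pair never occurs (only 15 distinct pairs out of 25), so the squares are not orthogonal.
Conclusion: NO.

NO


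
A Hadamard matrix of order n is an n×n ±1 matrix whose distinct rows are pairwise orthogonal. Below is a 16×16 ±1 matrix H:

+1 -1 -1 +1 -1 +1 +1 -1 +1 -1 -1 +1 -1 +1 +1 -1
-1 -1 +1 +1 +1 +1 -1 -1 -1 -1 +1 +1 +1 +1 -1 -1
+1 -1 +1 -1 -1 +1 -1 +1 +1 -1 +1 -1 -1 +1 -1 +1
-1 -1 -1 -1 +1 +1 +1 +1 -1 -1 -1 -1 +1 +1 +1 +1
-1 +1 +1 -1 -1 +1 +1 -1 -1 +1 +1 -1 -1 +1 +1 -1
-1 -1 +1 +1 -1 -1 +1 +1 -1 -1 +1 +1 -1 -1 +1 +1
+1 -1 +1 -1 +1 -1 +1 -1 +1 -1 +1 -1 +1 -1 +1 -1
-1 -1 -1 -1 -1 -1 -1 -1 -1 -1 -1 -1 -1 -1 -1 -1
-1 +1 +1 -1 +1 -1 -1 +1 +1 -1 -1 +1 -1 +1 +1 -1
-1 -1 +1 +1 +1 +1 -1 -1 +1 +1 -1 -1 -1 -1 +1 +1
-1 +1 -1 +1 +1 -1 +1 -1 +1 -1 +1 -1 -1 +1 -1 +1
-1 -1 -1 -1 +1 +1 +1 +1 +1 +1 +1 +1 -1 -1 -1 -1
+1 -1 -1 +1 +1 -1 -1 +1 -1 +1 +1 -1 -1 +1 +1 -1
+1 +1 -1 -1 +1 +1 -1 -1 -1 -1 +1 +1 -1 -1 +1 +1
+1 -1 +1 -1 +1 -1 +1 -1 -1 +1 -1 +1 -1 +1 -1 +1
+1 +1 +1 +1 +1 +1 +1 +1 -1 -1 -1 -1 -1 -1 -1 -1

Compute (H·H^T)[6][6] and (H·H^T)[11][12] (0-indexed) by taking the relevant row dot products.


Row 6 of H: [1, -1, 1, -1, 1, -1, 1, -1, 1, -1, 1, -1, 1, -1, 1, -1].
Row 11 of H: [-1, -1, -1, -1, 1, 1, 1, 1, 1, 1, 1, 1, -1, -1, -1, -1].
Row 12 of H: [1, -1, -1, 1, 1, -1, -1, 1, -1, 1, 1, -1, -1, 1, 1, -1].
(H·H^T)[6][6] = Σ_j H[6][j]·H[6][j] = (1)² + (-1)² + (1)² + (-1)² + (1)² + (-1)² + (1)² + (-1)² + (1)² + (-1)² + (1)² + (-1)² + (1)² + (-1)² + (1)² + (-1)² = 1 + 1 + 1 + 1 + 1 + 1 + 1 + 1 + 1 + 1 + 1 + 1 + 1 + 1 + 1 + 1 = 16.
(H·H^T)[11][12] = Σ_j H[11][j]·H[12][j] = (-1)·(1) + (-1)·(-1) + (-1)·(-1) + (-1)·(1) + (1)·(1) + (1)·(-1) + (1)·(-1) + (1)·(1) + (1)·(-1) + (1)·(1) + (1)·(1) + (1)·(-1) + (-1)·(-1) + (-1)·(1) + (-1)·(1) + (-1)·(-1) = -1 + 1 + 1 + -1 + 1 + -1 + -1 + 1 + -1 + 1 + 1 + -1 + 1 + -1 + -1 + 1 = 0.
So rows 11 and 12 are orthogonal; the diagonal entry equals n = 16.

(6,6) entry = 16; (11,12) entry = 0.


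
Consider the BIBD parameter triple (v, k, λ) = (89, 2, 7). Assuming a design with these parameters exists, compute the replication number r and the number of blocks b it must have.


Any 2-(v, k, λ) BIBD satisfies two necessary conditions:
  (i)  Each point sits in r blocks, and counting incidences through any fixed point gives r(k − 1) = λ(v − 1), so r = λ(v − 1)/(k − 1).
  (ii) Total incidences bk = vr, so b = vr/k.
Step 1: r = λ(v − 1)/(k − 1) = 7·(89 − 1)/(2 − 1) = 7·88/1 = 616/1 = 616.
Step 2: b = vr/k = 89·616/2 = 54824/2 = 27412.
Check integrality: r = 616 ∈ Z ✓, b = 27412 ∈ Z ✓.
(These identities are necessary conditions: they determine r and b for any design with these parameters, but do not by themselves prove that one exists.)

r = 616, b = 27412.


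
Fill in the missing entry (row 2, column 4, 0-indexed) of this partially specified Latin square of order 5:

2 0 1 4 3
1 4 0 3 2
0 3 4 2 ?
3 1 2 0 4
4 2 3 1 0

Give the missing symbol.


Row 2 contains symbols [0, 2, 3, 4] — missing [1].
Column 4 contains symbols [0, 2, 3, 4] — missing [1].
The missing symbol must appear in both missing sets; intersection = [1].
Therefore the hidden value is 1.

Missing value = 1.


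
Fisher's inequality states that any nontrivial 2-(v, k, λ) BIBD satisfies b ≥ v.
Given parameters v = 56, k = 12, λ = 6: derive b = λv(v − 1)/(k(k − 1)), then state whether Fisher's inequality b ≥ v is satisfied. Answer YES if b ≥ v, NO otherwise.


r = λ(v − 1)/(k − 1) = 6·55/11 = 30.
b = vr/k = 56·30/12 = 140.
Fisher's inequality: b ≥ v ⇔ 140 ≥ 56? YES.

YES


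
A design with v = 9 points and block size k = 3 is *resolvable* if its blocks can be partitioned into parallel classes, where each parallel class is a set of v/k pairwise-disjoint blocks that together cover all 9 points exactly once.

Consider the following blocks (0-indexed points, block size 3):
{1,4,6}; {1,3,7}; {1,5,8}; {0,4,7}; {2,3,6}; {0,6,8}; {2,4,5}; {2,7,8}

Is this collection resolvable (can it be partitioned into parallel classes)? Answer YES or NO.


v = 9, block size k = 3, number of blocks = 8.
For resolvability, blocks must partition into parallel classes of size v/k = 3.
Total blocks must therefore be a multiple of 3: 8 = 3·2 + 2 ⇒ not divisible ✗.
Resolvable? NO.

NO


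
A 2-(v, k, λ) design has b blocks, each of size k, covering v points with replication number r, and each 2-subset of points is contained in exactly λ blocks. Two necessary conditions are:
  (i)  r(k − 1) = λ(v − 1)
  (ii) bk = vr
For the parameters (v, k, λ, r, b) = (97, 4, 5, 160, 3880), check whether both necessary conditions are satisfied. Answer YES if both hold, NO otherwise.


Condition (i): r(k − 1) = 160·3 = 480; λ(v − 1) = 5·96 = 480. Match? YES.
Condition (ii): bk = 3880·4 = 15520; vr = 97·160 = 15520. Match? YES.
Both conditions hold? YES.

YES


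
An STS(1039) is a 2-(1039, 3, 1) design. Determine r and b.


An STS(v) is a 2-(v, 3, 1) BIBD: block size k = 3, λ = 1.
Replication: r(k − 1) = λ(v − 1) ⇒ r·2 = 1039 − 1 = 1038 ⇒ r = 519.
Block count: b = v(v − 1)/6 = 1039·1038/6 = 1078482/6 = 179747.

r = 519, b = 179747.


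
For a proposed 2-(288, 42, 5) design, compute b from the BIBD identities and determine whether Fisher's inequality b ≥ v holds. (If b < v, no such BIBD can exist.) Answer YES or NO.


r = λ(v − 1)/(k − 1) = 5·287/41 = 35.
b = vr/k = 288·35/42 = 240.
Fisher's inequality: b ≥ v ⇔ 240 ≥ 288? NO.

NO


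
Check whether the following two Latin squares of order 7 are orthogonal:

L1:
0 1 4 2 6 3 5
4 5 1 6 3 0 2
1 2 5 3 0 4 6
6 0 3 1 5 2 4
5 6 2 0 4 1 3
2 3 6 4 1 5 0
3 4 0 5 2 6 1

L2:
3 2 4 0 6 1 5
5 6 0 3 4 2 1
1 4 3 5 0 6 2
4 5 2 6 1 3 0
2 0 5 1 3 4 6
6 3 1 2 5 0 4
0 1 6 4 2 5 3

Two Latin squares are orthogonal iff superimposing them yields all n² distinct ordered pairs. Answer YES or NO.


Form the n² = 49 superimposed pairs (L1[i][j], L2[i][j]), row by row (rows and columns indexed from 0):
row 0: (0,3) (1,2) (4,4) (2,0) (6,6) (3,1) (5,5)
row 1: (4,5) (5,6) (1,0) (6,3) (3,4) (0,2) (2,1)
row 2: (1,1) (2,4) (5,3) (3,5) (0,0) (4,6) (6,2)
row 3: (6,4) (0,5) (3,2) (1,6) (5,1) (2,3) (4,0)
row 4: (5,2) (6,0) (2,5) (0,1) (4,3) (1,4) (3,6)
row 5: (2,6) (3,3) (6,1) (4,2) (1,5) (5,0) (0,4)
row 6: (3,0) (4,1) (0,6) (5,4) (2,2) (6,5) (1,3)
Orthogonality requires all 49 pairs distinct.
Check by first coordinate: for each symbol s of L1, list the L2 entries in the n cells where L1 = s; they must all differ.
  L1 = 0: L2 entries (in reading order) 3, 2, 0, 5, 1, 4, 6 — all 7 distinct ✓
  L1 = 1: L2 entries (in reading order) 2, 0, 1, 6, 4, 5, 3 — all 7 distinct ✓
  L1 = 2: L2 entries (in reading order) 0, 1, 4, 3, 5, 6, 2 — all 7 distinct ✓
  L1 = 3: L2 entries (in reading order) 1, 4, 5, 2, 6, 3, 0 — all 7 distinct ✓
  L1 = 4: L2 entries (in reading order) 4, 5, 6, 0, 3, 2, 1 — all 7 distinct ✓
  L1 = 5: L2 entries (in reading order) 5, 6, 3, 1, 2, 0, 4 — all 7 distinct ✓
  L1 = 6: L2 entries (in reading order) 6, 3, 2, 4, 0, 1, 5 — all 7 distinct ✓
Every symbol of L1 meets every symbol of L2 exactly once, so all 49 pairs are distinct (49 of 49).
Conclusion: YES.

YES


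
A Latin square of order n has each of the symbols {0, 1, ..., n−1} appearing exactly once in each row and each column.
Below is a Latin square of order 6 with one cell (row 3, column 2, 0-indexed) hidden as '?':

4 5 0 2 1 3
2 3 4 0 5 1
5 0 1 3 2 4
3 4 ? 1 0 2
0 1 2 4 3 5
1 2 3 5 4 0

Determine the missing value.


Row 3 contains symbols [0, 1, 2, 3, 4] — missing [5].
Column 2 contains symbols [0, 1, 2, 3, 4] — missing [5].
The missing symbol must appear in both missing sets; intersection = [5].
Therefore the hidden value is 5.

Missing value = 5.


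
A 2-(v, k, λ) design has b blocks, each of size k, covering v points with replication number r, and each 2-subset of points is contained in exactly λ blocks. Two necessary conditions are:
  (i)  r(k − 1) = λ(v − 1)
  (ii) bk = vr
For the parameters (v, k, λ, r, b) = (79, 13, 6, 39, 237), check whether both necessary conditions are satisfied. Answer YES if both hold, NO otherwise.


Condition (i): r(k − 1) = 39·12 = 468; λ(v − 1) = 6·78 = 468. Match? YES.
Condition (ii): bk = 237·13 = 3081; vr = 79·39 = 3081. Match? YES.
Both conditions hold? YES.

YES


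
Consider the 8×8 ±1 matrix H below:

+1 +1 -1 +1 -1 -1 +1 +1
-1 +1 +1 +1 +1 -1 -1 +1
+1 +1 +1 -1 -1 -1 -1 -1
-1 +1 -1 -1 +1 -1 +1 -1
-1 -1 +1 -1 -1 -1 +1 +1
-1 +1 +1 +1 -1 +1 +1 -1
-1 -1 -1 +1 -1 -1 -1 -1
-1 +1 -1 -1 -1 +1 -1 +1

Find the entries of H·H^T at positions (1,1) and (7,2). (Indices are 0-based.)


Row 1 of H: [-1, 1, 1, 1, 1, -1, -1, 1].
Row 2 of H: [1, 1, 1, -1, -1, -1, -1, -1].
Row 7 of H: [-1, 1, -1, -1, -1, 1, -1, 1].
(H·H^T)[1][1] = Σ_j H[1][j]·H[1][j] = (-1)² + (1)² + (1)² + (1)² + (1)² + (-1)² + (-1)² + (1)² = 1 + 1 + 1 + 1 + 1 + 1 + 1 + 1 = 8.
(H·H^T)[7][2] = Σ_j H[7][j]·H[2][j] = (-1)·(1) + (1)·(1) + (-1)·(1) + (-1)·(-1) + (-1)·(-1) + (1)·(-1) + (-1)·(-1) + (1)·(-1) = -1 + 1 + -1 + 1 + 1 + -1 + 1 + -1 = 0.
So rows 7 and 2 are orthogonal; the diagonal entry equals n = 8.

(1,1) entry = 8; (7,2) entry = 0.


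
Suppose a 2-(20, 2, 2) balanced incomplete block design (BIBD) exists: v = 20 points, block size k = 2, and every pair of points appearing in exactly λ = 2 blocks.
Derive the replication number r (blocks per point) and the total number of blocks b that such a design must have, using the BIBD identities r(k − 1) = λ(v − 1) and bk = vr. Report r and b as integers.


Any 2-(v, k, λ) BIBD satisfies two necessary conditions:
  (i)  Each point sits in r blocks, and counting incidences through any fixed point gives r(k − 1) = λ(v − 1), so r = λ(v − 1)/(k − 1).
  (ii) Total incidences bk = vr, so b = vr/k.
Step 1: r = λ(v − 1)/(k − 1) = 2·(20 − 1)/(2 − 1) = 2·19/1 = 38/1 = 38.
Step 2: b = vr/k = 20·38/2 = 760/2 = 380.
Check integrality: r = 38 ∈ Z ✓, b = 380 ∈ Z ✓.
(These identities are necessary conditions: they determine r and b for any design with these parameters, but do not by themselves prove that one exists.)

r = 38, b = 380.


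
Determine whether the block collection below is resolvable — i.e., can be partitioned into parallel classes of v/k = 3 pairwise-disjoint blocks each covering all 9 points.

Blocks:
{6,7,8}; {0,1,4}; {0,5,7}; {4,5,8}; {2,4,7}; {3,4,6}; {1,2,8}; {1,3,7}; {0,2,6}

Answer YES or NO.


v = 9, block size k = 3, number of blocks = 9.
For resolvability, blocks must partition into parallel classes of size v/k = 3.
Total blocks must therefore be a multiple of 3: 9 = 3·3 + 0 ⇒ divisible ✓.
Consider block {6,7,8}. The only other block(s) in the collection disjoint from it are {0,1,4} — just 1 block(s). Any parallel class containing {6,7,8} would need 2 other blocks each disjoint from it, so no parallel class of size 3 can contain {6,7,8}.
Since every block must belong to some parallel class in a resolution, the collection cannot be partitioned into parallel classes.
Resolvable? NO.

NO


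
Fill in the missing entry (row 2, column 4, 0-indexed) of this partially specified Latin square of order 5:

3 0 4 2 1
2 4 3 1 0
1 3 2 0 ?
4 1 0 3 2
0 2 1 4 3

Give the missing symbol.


Row 2 contains symbols [0, 1, 2, 3] — missing [4].
Column 4 contains symbols [0, 1, 2, 3] — missing [4].
The missing symbol must appear in both missing sets; intersection = [4].
Therefore the hidden value is 4.

Missing value = 4.


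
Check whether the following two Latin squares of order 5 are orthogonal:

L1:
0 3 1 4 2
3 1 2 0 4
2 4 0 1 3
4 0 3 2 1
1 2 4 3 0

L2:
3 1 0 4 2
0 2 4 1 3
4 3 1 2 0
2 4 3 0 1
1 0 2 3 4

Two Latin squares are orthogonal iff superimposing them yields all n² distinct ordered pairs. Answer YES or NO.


Form the n² = 25 superimposed pairs (L1[i][j], L2[i][j]), row by row (rows and columns indexed from 0):
row 0: (0,3) (3,1) (1,0) (4,4) (2,2)
row 1: (3,0) (1,2) (2,4) (0,1) (4,3)
row 2: (2,4) (4,3) (0,1) (1,2) (3,0)
row 3: (4,2) (0,4) (3,3) (2,0) (1,1)
row 4: (1,1) (2,0) (4,2) (3,3) (0,4)
Orthogonality requires all 25 pairs distinct.
But the pair (2,4) repeats: cell (1,2) has L1 = 2, L2 = 4, and cell (2,0) has L1 = 2, L2 = 4.
A repeated pair means some other pair never occurs (only 15 distinct pairs out of 25), so the squares are not orthogonal.
Conclusion: NO.

NO


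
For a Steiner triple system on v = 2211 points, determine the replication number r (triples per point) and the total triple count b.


An STS(v) is a 2-(v, 3, 1) BIBD: block size k = 3, λ = 1.
Replication: r(k − 1) = λ(v − 1) ⇒ r·2 = 2211 − 1 = 2210 ⇒ r = 1105.
Block count: bk = vr ⇒ b·3 = 2211·1105 = 2443155 ⇒ b = 814385.

r = 1105, b = 814385.


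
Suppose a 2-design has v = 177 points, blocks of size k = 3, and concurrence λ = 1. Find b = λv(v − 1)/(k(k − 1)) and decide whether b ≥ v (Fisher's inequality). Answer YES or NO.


b = λv(v − 1)/(k(k − 1)) = 1·177·176/(3·2) = 31152/6 = 5192.
Compare with v = 177: b ≥ v, so Fisher's inequality holds.

YES


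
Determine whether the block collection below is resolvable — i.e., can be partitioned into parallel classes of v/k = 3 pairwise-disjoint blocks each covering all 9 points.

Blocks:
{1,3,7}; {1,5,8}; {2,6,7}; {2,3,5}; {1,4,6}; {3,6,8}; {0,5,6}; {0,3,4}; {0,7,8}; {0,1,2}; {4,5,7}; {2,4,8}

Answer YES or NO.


v = 9, block size k = 3, number of blocks = 12.
For resolvability, blocks must partition into parallel classes of size v/k = 3.
Total blocks must therefore be a multiple of 3: 12 = 3·4 + 0 ⇒ divisible ✓.
Greedy packing gives 4 candidate class(es). Each should be a full parallel class (size 3, covers all 9 points).
  Class 1 (3 blocks): {1,3,7}; {0,5,6}; {2,4,8}. Points covered: [0, 1, 2, 3, 4, 5, 6, 7, 8].
  Class 2 (3 blocks): {1,5,8}; {2,6,7}; {0,3,4}. Points covered: [0, 1, 2, 3, 4, 5, 6, 7, 8].
  Class 3 (3 blocks): {2,3,5}; {1,4,6}; {0,7,8}. Points covered: [0, 1, 2, 3, 4, 5, 6, 7, 8].
  Class 4 (3 blocks): {3,6,8}; {0,1,2}; {4,5,7}. Points covered: [0, 1, 2, 3, 4, 5, 6, 7, 8].
All classes full (size 3)? YES. All classes cover every point? YES.
Resolvable? YES.

YES


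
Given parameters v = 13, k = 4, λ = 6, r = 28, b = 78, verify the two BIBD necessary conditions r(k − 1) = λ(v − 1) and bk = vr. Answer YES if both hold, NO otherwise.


Condition (i): r(k − 1) = 28·3 = 84; λ(v − 1) = 6·12 = 72. Match? NO.
Condition (ii): bk = 78·4 = 312; vr = 13·28 = 364. Match? NO.
Both conditions hold? NO.

NO


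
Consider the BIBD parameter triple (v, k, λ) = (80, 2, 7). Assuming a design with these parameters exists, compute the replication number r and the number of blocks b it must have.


Any 2-(v, k, λ) BIBD satisfies two necessary conditions:
  (i)  Each point sits in r blocks, and counting incidences through any fixed point gives r(k − 1) = λ(v − 1), so r = λ(v − 1)/(k − 1).
  (ii) Total incidences bk = vr, so b = vr/k.
Step 1: r = λ(v − 1)/(k − 1) = 7·(80 − 1)/(2 − 1) = 7·79/1 = 553/1 = 553.
Step 2: b = vr/k = 80·553/2 = 44240/2 = 22120.
Check integrality: r = 553 ∈ Z ✓, b = 22120 ∈ Z ✓.
(These identities are necessary conditions: they determine r and b for any design with these parameters, but do not by themselves prove that one exists.)

r = 553, b = 22120.


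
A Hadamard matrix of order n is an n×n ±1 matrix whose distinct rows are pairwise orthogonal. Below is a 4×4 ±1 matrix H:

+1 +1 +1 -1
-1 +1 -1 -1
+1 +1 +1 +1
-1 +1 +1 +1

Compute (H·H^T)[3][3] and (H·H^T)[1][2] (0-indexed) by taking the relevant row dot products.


Row 1 of H: [-1, 1, -1, -1].
Row 2 of H: [1, 1, 1, 1].
Row 3 of H: [-1, 1, 1, 1].
(H·H^T)[3][3] = Σ_j H[3][j]·H[3][j] = (-1)² + (1)² + (1)² + (1)² = 1 + 1 + 1 + 1 = 4.
(H·H^T)[1][2] = Σ_j H[1][j]·H[2][j] = (-1)·(1) + (1)·(1) + (-1)·(1) + (-1)·(1) = -1 + 1 + -1 + -1 = -2.
Rows 1 and 2 are not orthogonal (dot product = -2 ≠ 0), so H is not a Hadamard matrix.

(3,3) entry = 4; (1,2) entry = -2.


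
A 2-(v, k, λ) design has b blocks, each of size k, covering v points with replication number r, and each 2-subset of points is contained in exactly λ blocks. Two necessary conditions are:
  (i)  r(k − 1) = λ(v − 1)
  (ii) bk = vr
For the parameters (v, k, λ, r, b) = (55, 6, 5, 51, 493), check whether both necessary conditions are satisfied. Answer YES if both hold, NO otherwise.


Condition (i): r(k − 1) = 51·5 = 255; λ(v − 1) = 5·54 = 270. Match? NO.
Condition (ii): bk = 493·6 = 2958; vr = 55·51 = 2805. Match? NO.
Both conditions hold? NO.

NO


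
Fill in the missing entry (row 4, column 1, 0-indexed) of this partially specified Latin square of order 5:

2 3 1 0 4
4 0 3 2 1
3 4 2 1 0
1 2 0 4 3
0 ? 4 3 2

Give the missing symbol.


Row 4 contains symbols [0, 2, 3, 4] — missing [1].
Column 1 contains symbols [0, 2, 3, 4] — missing [1].
The missing symbol must appear in both missing sets; intersection = [1].
Therefore the hidden value is 1.

Missing value = 1.


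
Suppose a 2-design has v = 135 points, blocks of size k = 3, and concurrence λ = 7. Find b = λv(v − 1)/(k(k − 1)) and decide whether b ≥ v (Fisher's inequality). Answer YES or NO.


r = λ(v − 1)/(k − 1) = 7·134/2 = 469.
b = vr/k = 135·469/3 = 21105.
Fisher's inequality: b ≥ v ⇔ 21105 ≥ 135? YES.

YES


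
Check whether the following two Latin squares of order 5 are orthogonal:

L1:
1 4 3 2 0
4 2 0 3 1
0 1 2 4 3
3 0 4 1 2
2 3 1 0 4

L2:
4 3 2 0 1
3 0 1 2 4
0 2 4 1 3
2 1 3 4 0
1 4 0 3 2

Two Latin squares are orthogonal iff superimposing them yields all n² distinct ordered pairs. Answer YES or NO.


Form the n² = 25 superimposed pairs (L1[i][j], L2[i][j]), row by row (rows and columns indexed from 0):
row 0: (1,4) (4,3) (3,2) (2,0) (0,1)
row 1: (4,3) (2,0) (0,1) (3,2) (1,4)
row 2: (0,0) (1,2) (2,4) (4,1) (3,3)
row 3: (3,2) (0,1) (4,3) (1,4) (2,0)
row 4: (2,1) (3,4) (1,0) (0,3) (4,2)
Orthogonality requires all 25 pairs distinct.
But the pair (4,3) repeats: cell (0,1) has L1 = 4, L2 = 3, and cell (1,0) has L1 = 4, L2 = 3.
A repeated pair means some other pair never occurs (only 15 distinct pairs out of 25), so the squares are not orthogonal.
Conclusion: NO.

NO


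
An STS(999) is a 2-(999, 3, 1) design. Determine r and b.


An STS(v) is a 2-(v, 3, 1) BIBD: block size k = 3, λ = 1.
Replication: r(k − 1) = λ(v − 1) ⇒ r·2 = 999 − 1 = 998 ⇒ r = 499.
Block count: bk = vr ⇒ b·3 = 999·499 = 498501 ⇒ b = 166167.

r = 499, b = 166167.


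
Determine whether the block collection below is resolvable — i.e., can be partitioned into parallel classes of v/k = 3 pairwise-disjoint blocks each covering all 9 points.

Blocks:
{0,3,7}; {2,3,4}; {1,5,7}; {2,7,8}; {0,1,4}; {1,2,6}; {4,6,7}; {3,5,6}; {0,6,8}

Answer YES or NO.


v = 9, block size k = 3, number of blocks = 9.
For resolvability, blocks must partition into parallel classes of size v/k = 3.
Total blocks must therefore be a multiple of 3: 9 = 3·3 + 0 ⇒ divisible ✓.
Consider block {0,3,7}. The only other block(s) in the collection disjoint from it are {1,2,6} — just 1 block(s). Any parallel class containing {0,3,7} would need 2 other blocks each disjoint from it, so no parallel class of size 3 can contain {0,3,7}.
Since every block must belong to some parallel class in a resolution, the collection cannot be partitioned into parallel classes.
Resolvable? NO.

NO
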